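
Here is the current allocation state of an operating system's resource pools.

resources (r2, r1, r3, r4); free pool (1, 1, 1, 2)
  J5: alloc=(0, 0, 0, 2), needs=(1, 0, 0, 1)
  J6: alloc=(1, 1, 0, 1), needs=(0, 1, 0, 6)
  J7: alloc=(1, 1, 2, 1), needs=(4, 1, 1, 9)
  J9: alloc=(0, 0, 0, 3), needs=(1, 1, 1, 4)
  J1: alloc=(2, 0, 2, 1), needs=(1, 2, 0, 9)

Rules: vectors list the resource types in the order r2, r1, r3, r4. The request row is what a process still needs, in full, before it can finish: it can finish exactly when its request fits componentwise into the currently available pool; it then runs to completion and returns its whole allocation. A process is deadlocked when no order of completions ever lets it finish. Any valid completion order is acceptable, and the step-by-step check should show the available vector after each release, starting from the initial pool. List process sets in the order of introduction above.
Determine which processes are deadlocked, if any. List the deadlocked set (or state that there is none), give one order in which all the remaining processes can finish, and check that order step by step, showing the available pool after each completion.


Deadlocked: J7 and J1.
Key observation: the wall is r4: completing J5, J9, J6 brings the pool only to (2, 2, 1, 8), and all the rest need more.
A valid finishing order for the others: J5, J9, J6. Walking it through:
  pool = (1, 1, 1, 2)
  run J5 (needs (1, 0, 0, 1), free (1, 1, 1, 2)); after release of (0, 0, 0, 2) the pool is (1, 1, 1, 4)
  run J9 (needs (1, 1, 1, 4), free (1, 1, 1, 4)); after release of (0, 0, 0, 3) the pool is (1, 1, 1, 7)
  run J6 (needs (0, 1, 0, 6), free (1, 1, 1, 7)); after release of (1, 1, 0, 1) the pool is (2, 2, 1, 8)
None of the blocked processes ever fits:
  blocked: J7 wants (4, 1, 1, 9), pool (2, 2, 1, 8) — not enough r2 and r4
  blocked: J1 wants (1, 2, 0, 9), pool (2, 2, 1, 8) — not enough r4


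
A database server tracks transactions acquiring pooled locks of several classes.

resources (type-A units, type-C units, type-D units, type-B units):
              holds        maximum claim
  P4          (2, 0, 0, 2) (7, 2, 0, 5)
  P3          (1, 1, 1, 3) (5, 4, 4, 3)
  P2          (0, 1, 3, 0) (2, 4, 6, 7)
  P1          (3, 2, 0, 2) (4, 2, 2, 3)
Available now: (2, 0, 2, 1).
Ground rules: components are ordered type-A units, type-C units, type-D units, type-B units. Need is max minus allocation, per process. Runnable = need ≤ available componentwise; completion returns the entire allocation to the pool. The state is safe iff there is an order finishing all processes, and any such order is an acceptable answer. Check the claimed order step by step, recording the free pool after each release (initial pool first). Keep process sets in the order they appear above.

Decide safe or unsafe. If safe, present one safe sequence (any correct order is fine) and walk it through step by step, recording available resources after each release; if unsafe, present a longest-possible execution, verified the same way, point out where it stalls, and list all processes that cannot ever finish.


UNSAFE.
Key observation: even finishing P1, P4 leaves just (7, 2, 2, 5) free — too little type-C units for any of the remaining processes.
Going as far as possible: P1, P4; after that, nothing fits. Verifying each step:
  pool = (2, 0, 2, 1)
  P1 needs (1, 0, 2, 1) <= (2, 0, 2, 1) -> finishes; pool += (3, 2, 0, 2) = (5, 2, 2, 3)
  P4 needs (5, 2, 0, 3) <= (5, 2, 2, 3) -> finishes; pool += (2, 0, 0, 2) = (7, 2, 2, 5)
  P3 cannot run: need (4, 3, 3, 0) vs free (7, 2, 2, 5) (insufficient type-C units and type-D units)
  P2 cannot run: need (2, 3, 3, 7) vs free (7, 2, 2, 5) (insufficient type-C units, type-D units and type-B units)
Processes that can never finish: P3 and P2.


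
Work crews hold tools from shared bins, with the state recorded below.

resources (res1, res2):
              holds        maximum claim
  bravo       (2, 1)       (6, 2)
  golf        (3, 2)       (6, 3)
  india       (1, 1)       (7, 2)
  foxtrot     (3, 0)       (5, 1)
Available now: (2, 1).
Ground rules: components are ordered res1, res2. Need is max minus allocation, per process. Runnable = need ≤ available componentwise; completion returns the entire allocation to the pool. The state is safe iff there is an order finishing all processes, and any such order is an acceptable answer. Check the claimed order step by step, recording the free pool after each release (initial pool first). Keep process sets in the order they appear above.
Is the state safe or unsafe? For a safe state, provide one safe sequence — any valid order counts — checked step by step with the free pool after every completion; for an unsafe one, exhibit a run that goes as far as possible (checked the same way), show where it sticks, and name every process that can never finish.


SAFE — a valid safe sequence is foxtrot, bravo, golf, india.
Key observation: reading the order forward, foxtrot is the first process whose need (2, 1) meets the free pool (2, 1) exactly on a resource it requests.
Walking it through:
  pool = (2, 1)
  foxtrot needs (2, 1) <= (2, 1) -> finishes; pool += (3, 0) = (5, 1)
  bravo needs (4, 1) <= (5, 1) -> finishes; pool += (2, 1) = (7, 2)
  golf needs (3, 1) <= (7, 2) -> finishes; pool += (3, 2) = (10, 4)
  india needs (6, 1) <= (10, 4) -> finishes; pool += (1, 1) = (11, 5)


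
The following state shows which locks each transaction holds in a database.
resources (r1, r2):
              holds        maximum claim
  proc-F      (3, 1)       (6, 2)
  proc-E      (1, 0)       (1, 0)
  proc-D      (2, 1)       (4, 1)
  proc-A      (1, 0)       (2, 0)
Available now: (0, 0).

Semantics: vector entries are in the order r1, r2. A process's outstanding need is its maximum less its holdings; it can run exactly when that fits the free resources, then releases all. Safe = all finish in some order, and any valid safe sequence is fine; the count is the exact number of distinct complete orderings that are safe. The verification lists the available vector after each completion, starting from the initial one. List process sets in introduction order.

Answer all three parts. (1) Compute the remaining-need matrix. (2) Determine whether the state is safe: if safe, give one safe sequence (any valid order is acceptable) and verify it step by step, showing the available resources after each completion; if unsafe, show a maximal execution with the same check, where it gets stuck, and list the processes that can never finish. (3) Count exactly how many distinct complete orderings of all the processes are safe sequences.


(1) Remaining need (order r1, r2):
  proc-F: (3, 1)
  proc-E: (0, 0)
  proc-D: (2, 0)
  proc-A: (1, 0)
(2) SAFE — a valid safe sequence is proc-E, proc-A, proc-D, proc-F.
Key observation: the order's first zero-slack moment is proc-A ((1, 0) needed, (1, 0) free — a requested resource with nothing to spare).
Verifying each step:
  pool = (0, 0)
  proc-E: need (0, 0) fits (0, 0); releases (1, 0), pool now (1, 0)
  proc-A: need (1, 0) fits (1, 0); releases (1, 0), pool now (2, 0)
  proc-D: need (2, 0) fits (2, 0); releases (2, 1), pool now (4, 1)
  proc-F: need (3, 1) fits (4, 1); releases (3, 1), pool now (7, 2)
(3) Exactly 1 of the possible complete orderings is a safe sequence.


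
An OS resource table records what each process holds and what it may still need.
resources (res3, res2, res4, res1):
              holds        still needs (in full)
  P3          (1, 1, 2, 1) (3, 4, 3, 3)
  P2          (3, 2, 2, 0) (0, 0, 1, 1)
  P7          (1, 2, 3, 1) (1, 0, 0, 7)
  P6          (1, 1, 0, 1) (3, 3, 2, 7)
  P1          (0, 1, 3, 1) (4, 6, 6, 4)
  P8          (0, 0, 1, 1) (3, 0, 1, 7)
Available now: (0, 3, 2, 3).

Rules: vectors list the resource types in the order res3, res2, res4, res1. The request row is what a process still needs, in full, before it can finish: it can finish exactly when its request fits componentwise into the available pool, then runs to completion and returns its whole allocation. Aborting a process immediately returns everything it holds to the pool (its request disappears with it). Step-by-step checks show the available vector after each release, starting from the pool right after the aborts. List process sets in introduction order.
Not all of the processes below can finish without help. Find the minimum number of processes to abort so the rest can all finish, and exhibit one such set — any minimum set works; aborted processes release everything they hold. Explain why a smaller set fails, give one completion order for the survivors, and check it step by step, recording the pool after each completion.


The answer: abort P6 and P8.
Key observation: P7 could never have finished before the abort; with (1, 1, 1, 2) returned by P6 and P8, it fits at step 4.
Minimality, checking each single-abort alternative: P3 alone leaves P7 blocked (short on res1); P2 alone leaves P7 blocked (short on res1); P7 alone leaves P6 blocked (short on res1); P6 alone leaves P7 blocked (short on res1); P1 alone leaves P7 blocked (short on res1); P8 alone leaves P7 blocked (short on res1).
Survivors finish in the order: P2, P3, P1, P7. Walking it through (pool after the aborts first):
  pool = (1, 4, 3, 5)
  P2 needs (0, 0, 1, 1) <= (1, 4, 3, 5) -> finishes; pool += (3, 2, 2, 0) = (4, 6, 5, 5)
  P3 needs (3, 4, 3, 3) <= (4, 6, 5, 5) -> finishes; pool += (1, 1, 2, 1) = (5, 7, 7, 6)
  P1 needs (4, 6, 6, 4) <= (5, 7, 7, 6) -> finishes; pool += (0, 1, 3, 1) = (5, 8, 10, 7)
  P7 needs (1, 0, 0, 7) <= (5, 8, 10, 7) -> finishes; pool += (1, 2, 3, 1) = (6, 10, 13, 8)


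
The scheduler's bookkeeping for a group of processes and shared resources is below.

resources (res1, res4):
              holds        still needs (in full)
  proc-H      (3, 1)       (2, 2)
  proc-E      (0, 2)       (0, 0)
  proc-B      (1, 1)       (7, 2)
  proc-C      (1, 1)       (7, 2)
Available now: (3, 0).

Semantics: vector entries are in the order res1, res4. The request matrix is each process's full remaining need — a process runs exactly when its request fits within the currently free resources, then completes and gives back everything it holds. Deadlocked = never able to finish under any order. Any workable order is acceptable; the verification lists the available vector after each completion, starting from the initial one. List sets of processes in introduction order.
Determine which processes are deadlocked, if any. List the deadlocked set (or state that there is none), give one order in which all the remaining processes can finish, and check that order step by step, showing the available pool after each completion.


The deadlocked set is proc-B and proc-C.
Key observation: even finishing proc-E, proc-H leaves just (6, 3) free — too little res1 for any of the remaining processes.
The rest can finish in the order proc-E, proc-H. Step-by-step check:
  pool = (3, 0)
  proc-E needs (0, 0) <= (3, 0) -> finishes; pool += (0, 2) = (3, 2)
  proc-H needs (2, 2) <= (3, 2) -> finishes; pool += (3, 1) = (6, 3)
The stuck group stays short no matter what:
  proc-B still needs (7, 2) but only (6, 3) is free — short on res1
  proc-C still needs (7, 2) but only (6, 3) is free — short on res1


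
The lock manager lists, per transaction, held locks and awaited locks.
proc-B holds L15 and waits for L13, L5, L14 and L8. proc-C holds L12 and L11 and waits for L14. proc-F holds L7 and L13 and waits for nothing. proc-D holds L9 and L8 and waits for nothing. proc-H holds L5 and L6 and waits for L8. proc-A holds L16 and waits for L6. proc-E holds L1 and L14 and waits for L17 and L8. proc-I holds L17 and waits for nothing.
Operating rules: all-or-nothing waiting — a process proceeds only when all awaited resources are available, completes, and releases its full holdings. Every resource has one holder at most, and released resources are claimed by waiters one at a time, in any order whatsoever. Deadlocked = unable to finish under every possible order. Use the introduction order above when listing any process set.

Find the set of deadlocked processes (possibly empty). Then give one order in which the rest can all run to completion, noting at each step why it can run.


No process is deadlocked.
Key observation: the wait graph is acyclic; completion cascades from the unblocked processes through everyone else.
A valid finishing order for the others: proc-D, proc-H, proc-A, proc-I, proc-E, proc-F, proc-B, proc-C.
Walking it through:
  proc-D waits on nothing -> runs at once and releases L9 and L8
  proc-H waits on L8 — all released -> runs and releases L5 and L6
  proc-A waits on L6 — all released -> runs and releases L16
  proc-I waits on nothing -> runs at once and releases L17
  proc-E waits on L17 and L8 — all released -> runs and releases L1 and L14
  proc-F waits on nothing -> runs at once and releases L7 and L13
  proc-B waits on L13, L5, L14 and L8 — all released -> runs and releases L15
  proc-C waits on L14 — all released -> runs and releases L12 and L11


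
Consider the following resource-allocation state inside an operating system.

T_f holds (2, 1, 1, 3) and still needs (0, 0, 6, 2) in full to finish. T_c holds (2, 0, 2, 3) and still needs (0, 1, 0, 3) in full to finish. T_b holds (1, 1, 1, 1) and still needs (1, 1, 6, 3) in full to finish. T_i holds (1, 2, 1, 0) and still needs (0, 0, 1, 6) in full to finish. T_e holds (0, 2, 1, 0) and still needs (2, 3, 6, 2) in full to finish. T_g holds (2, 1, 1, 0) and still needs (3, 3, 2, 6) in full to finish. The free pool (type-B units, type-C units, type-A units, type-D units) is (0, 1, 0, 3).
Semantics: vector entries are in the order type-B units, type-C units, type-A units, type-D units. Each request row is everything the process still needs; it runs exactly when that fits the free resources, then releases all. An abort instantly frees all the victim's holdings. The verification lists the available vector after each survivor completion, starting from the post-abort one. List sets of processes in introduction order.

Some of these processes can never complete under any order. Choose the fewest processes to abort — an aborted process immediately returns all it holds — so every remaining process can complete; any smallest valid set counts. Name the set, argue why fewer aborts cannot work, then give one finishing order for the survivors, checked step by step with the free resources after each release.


Abort T_f and T_e.
Key observation: before aborting T_f and T_e, T_b was permanently blocked — no order could ever run it; afterwards it completes at step 4.
No one abort is enough; case by case: T_f alone leaves T_b blocked (short on type-A units); T_c alone leaves T_f blocked (short on type-A units); T_b alone leaves T_f blocked (short on type-A units); T_i alone leaves T_f blocked (short on type-A units); T_e alone leaves T_f blocked (short on type-A units); T_g alone leaves T_f blocked (short on type-A units).
The survivors complete as T_c, T_i, T_g, T_b. Verifying each step (starting from the post-abort pool):
  pool = (2, 4, 2, 6)
  T_c needs (0, 1, 0, 3) <= (2, 4, 2, 6) -> finishes; pool += (2, 0, 2, 3) = (4, 4, 4, 9)
  T_i needs (0, 0, 1, 6) <= (4, 4, 4, 9) -> finishes; pool += (1, 2, 1, 0) = (5, 6, 5, 9)
  T_g needs (3, 3, 2, 6) <= (5, 6, 5, 9) -> finishes; pool += (2, 1, 1, 0) = (7, 7, 6, 9)
  T_b needs (1, 1, 6, 3) <= (7, 7, 6, 9) -> finishes; pool += (1, 1, 1, 1) = (8, 8, 7, 10)


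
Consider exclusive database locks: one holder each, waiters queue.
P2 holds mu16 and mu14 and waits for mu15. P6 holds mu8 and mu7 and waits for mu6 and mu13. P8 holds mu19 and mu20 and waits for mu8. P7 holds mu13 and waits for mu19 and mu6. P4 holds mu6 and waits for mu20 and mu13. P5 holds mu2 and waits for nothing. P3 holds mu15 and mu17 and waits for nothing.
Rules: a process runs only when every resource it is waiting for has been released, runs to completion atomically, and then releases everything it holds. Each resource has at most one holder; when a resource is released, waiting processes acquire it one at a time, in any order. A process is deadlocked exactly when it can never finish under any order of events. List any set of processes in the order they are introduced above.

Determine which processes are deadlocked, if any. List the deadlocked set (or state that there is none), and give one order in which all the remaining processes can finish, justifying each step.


Deadlocked set: P6, P8, P7 and P4.
Key observation: nobody on the ring P6 -> P7 -> P8 -> P6 can start until another member finishes, which never happens; P4 is caught in further circular waits.
A valid finishing order for the others: P5, P3, P2.
Verifying each step:
  run P5 (it waits on nothing); releases mu2
  run P3 (it waits on nothing); releases mu15 and mu17
  run P2 (all its waits — mu15 — are resolved); releases mu16 and mu14


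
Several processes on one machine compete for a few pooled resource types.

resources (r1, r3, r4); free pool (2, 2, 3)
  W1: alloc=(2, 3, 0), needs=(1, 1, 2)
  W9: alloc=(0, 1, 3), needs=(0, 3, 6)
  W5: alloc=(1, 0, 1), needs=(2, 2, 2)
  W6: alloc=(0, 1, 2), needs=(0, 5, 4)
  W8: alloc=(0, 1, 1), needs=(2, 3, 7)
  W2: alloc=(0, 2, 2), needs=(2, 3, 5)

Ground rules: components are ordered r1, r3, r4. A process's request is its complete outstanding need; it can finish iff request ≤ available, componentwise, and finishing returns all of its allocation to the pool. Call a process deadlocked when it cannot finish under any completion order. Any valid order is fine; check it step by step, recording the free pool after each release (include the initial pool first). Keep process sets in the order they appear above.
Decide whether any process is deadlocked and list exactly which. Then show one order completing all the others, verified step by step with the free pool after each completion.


The deadlocked set is empty.
Key observation: W1 can run right away; the returned allocation unlocks the remaining processes in turn.
The rest can finish in the order W1, W5, W6, W9, W8, W2. Check, step by step:
  pool = (2, 2, 3)
  run W1 (needs (1, 1, 2), free (2, 2, 3)); after release of (2, 3, 0) the pool is (4, 5, 3)
  run W5 (needs (2, 2, 2), free (4, 5, 3)); after release of (1, 0, 1) the pool is (5, 5, 4)
  run W6 (needs (0, 5, 4), free (5, 5, 4)); after release of (0, 1, 2) the pool is (5, 6, 6)
  run W9 (needs (0, 3, 6), free (5, 6, 6)); after release of (0, 1, 3) the pool is (5, 7, 9)
  run W8 (needs (2, 3, 7), free (5, 7, 9)); after release of (0, 1, 1) the pool is (5, 8, 10)
  run W2 (needs (2, 3, 5), free (5, 8, 10)); after release of (0, 2, 2) the pool is (5, 10, 12)


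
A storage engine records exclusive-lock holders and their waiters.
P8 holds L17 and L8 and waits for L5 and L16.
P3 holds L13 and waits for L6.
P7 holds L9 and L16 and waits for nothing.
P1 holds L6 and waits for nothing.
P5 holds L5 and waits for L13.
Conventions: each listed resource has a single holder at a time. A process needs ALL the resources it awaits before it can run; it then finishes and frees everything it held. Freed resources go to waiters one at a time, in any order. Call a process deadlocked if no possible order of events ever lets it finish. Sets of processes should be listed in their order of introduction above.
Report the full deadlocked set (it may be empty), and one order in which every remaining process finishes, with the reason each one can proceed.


The deadlocked set is empty.
Key observation: the wait graph is acyclic; completion cascades from the unblocked processes through everyone else.
One completion order for the rest: P1, P3, P5, P7, P8.
Check, step by step:
  P1: no waits; runs immediately, freeing L6
  run P3 (all its waits — L6 — are resolved); releases L13
  run P5 (all its waits — L13 — are resolved); releases L5
  P7: no waits; runs immediately, freeing L9 and L16
  run P8 (all its waits — L5 and L16 — are resolved); releases L17 and L8


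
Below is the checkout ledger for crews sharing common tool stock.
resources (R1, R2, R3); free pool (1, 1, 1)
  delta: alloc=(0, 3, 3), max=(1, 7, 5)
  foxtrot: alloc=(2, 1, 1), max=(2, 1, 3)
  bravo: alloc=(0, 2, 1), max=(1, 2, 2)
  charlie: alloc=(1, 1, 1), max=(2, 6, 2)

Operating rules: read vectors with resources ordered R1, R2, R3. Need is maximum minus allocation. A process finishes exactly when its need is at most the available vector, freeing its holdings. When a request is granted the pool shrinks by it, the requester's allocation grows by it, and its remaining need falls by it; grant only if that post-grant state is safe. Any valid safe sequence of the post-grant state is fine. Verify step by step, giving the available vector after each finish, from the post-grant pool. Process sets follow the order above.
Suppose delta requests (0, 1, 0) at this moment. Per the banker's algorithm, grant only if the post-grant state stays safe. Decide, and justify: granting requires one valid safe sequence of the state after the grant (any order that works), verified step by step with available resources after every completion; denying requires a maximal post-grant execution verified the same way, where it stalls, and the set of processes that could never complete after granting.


GRANT. The post-grant state is safe; one safe sequence: bravo, foxtrot, delta, charlie.
Key observation: the grant leaves (1, 0, 1) free — enough for bravo, whose release restarts the cascade.
Check on the post-grant state, step by step:
  pool = (1, 0, 1)
  run bravo (needs (1, 0, 1), free (1, 0, 1)); after release of (0, 2, 1) the pool is (1, 2, 2)
  run foxtrot (needs (0, 0, 2), free (1, 2, 2)); after release of (2, 1, 1) the pool is (3, 3, 3)
  run delta (needs (1, 3, 2), free (3, 3, 3)); after release of (0, 4, 3) the pool is (3, 7, 6)
  run charlie (needs (1, 5, 1), free (3, 7, 6)); after release of (1, 1, 1) the pool is (4, 8, 7)


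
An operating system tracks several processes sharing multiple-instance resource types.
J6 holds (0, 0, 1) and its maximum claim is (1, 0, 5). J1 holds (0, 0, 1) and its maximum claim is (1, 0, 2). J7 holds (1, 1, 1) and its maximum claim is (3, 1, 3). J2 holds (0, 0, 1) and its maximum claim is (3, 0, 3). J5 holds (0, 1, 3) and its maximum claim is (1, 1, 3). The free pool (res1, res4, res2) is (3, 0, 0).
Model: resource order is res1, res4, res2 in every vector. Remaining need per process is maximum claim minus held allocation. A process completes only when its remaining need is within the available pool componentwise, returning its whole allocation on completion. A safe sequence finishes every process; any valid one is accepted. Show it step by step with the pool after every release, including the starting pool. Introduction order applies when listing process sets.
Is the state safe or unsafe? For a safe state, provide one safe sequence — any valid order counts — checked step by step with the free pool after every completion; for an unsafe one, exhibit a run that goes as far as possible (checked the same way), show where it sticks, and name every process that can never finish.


The state is SAFE; one workable sequence: J5, J7, J2, J1, J6.
Key observation: nothing binds to the last unit here — the tightest requested-resource margin is 1, first seen at J7 ((2, 0, 2) against (3, 1, 3)).
Step-by-step check:
  pool = (3, 0, 0)
  J5: need (1, 0, 0) fits (3, 0, 0); releases (0, 1, 3), pool now (3, 1, 3)
  J7: need (2, 0, 2) fits (3, 1, 3); releases (1, 1, 1), pool now (4, 2, 4)
  J2: need (3, 0, 2) fits (4, 2, 4); releases (0, 0, 1), pool now (4, 2, 5)
  J1: need (1, 0, 1) fits (4, 2, 5); releases (0, 0, 1), pool now (4, 2, 6)
  J6: need (1, 0, 4) fits (4, 2, 6); releases (0, 0, 1), pool now (4, 2, 7)


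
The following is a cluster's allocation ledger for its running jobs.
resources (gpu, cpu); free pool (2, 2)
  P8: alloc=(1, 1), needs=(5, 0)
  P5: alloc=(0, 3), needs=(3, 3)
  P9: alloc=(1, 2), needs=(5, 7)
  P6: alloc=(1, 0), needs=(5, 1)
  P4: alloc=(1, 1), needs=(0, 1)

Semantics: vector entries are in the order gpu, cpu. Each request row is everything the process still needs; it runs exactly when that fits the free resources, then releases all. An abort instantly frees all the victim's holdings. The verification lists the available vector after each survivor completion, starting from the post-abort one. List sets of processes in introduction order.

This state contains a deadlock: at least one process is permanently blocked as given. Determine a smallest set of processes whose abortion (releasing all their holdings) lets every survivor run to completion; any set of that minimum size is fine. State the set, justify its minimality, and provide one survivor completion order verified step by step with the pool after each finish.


Abort P8 and P6.
Key observation: aborting P8 and P6 returns (2, 1), and P9 — hopeless before — runs at step 3 with the returned capacity in the pool.
Minimality, checking each single-abort alternative: P8 alone leaves P9 blocked (short on gpu); P5 alone leaves P8 blocked (short on gpu); P9 alone leaves P8 blocked (short on gpu); P6 alone leaves P8 blocked (short on gpu); P4 alone leaves P8 blocked (short on gpu).
The survivors complete as P5, P4, P9. Verifying each step (starting from the post-abort pool):
  pool = (4, 3)
  P5 needs (3, 3) <= (4, 3) -> finishes; pool += (0, 3) = (4, 6)
  P4 needs (0, 1) <= (4, 6) -> finishes; pool += (1, 1) = (5, 7)
  P9 needs (5, 7) <= (5, 7) -> finishes; pool += (1, 2) = (6, 9)


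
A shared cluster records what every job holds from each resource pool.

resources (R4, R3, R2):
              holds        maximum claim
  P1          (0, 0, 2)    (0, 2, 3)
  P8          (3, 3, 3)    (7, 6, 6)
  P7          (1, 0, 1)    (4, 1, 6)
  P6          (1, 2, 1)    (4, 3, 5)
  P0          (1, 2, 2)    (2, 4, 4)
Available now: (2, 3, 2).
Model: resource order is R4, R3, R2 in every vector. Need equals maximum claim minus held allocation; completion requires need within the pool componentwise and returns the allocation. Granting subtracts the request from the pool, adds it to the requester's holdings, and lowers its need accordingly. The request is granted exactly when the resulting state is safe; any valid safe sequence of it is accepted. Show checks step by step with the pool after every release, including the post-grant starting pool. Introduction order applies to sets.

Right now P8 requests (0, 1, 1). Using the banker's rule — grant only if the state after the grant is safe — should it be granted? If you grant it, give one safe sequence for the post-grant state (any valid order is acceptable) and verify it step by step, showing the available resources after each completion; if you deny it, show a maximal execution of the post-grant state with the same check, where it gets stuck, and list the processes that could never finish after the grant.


GRANT — the state after the grant stays safe, e.g. via P1, P0, P7, P6, P8.
Key observation: after the grant the pool drops to (2, 2, 1), which still lets P1 finish first and unwind the rest.
Check on the post-grant state, step by step:
  pool = (2, 2, 1)
  P1 needs (0, 2, 1) <= (2, 2, 1) -> finishes; pool += (0, 0, 2) = (2, 2, 3)
  P0 needs (1, 2, 2) <= (2, 2, 3) -> finishes; pool += (1, 2, 2) = (3, 4, 5)
  P7 needs (3, 1, 5) <= (3, 4, 5) -> finishes; pool += (1, 0, 1) = (4, 4, 6)
  P6 needs (3, 1, 4) <= (4, 4, 6) -> finishes; pool += (1, 2, 1) = (5, 6, 7)
  P8 needs (4, 2, 2) <= (5, 6, 7) -> finishes; pool += (3, 4, 4) = (8, 10, 11)


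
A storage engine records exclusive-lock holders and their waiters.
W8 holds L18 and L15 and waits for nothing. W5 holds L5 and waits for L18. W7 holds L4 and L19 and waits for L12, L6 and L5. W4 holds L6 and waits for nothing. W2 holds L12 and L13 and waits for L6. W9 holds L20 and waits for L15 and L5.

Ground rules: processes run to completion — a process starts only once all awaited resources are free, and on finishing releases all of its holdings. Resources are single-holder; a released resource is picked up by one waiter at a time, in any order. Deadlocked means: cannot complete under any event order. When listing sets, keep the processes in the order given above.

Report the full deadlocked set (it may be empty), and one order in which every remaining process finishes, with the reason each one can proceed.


No process is deadlocked.
Key observation: there is no circular wait here — follow any chain and it reaches a process that is free to run now.
The rest can finish in the order W8, W4, W2, W5, W9, W7.
Walking it through:
  W8 waits on nothing -> runs at once and releases L18 and L15
  W4 waits on nothing -> runs at once and releases L6
  W2: everything it awaited (L6) is free; runs, freeing L12 and L13
  W5: everything it awaited (L18) is free; runs, freeing L5
  W9: everything it awaited (L15 and L5) is free; runs, freeing L20
  W7: everything it awaited (L12, L6 and L5) is free; runs, freeing L4 and L19


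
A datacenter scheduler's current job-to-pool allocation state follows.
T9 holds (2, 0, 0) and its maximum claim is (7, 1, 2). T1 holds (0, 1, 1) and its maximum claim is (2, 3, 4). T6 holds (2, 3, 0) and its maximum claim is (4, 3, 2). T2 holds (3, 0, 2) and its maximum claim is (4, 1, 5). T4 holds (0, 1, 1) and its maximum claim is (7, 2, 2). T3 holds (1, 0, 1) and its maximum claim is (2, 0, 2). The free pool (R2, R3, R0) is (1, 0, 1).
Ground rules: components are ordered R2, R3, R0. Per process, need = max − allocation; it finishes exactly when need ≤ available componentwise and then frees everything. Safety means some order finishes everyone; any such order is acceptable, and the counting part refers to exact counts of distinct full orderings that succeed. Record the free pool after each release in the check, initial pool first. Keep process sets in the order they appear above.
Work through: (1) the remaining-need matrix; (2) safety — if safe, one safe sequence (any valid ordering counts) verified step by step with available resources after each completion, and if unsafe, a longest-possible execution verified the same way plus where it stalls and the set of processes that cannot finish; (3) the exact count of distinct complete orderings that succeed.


(1) Outstanding need per process (order R2, R3, R0):
  T9: (5, 1, 2)
  T1: (2, 2, 3)
  T6: (2, 0, 2)
  T2: (1, 1, 3)
  T4: (7, 1, 1)
  T3: (1, 0, 1)
(2) UNSAFE — no complete ordering exists.
Key observation: after T3, T6 the pool peaks at (4, 3, 2), and each blocked process is short somewhere: T9 on R2; T1 on R0; T2 on R0; T4 on R2.
Going as far as possible: T3, T6; after that, nothing fits. Check, step by step:
  pool = (1, 0, 1)
  T3 needs (1, 0, 1) <= (1, 0, 1) -> finishes; pool += (1, 0, 1) = (2, 0, 2)
  T6 needs (2, 0, 2) <= (2, 0, 2) -> finishes; pool += (2, 3, 0) = (4, 3, 2)
  T9 cannot run: need (5, 1, 2) vs free (4, 3, 2) (insufficient R2)
  T1 cannot run: need (2, 2, 3) vs free (4, 3, 2) (insufficient R0)
  T2 cannot run: need (1, 1, 3) vs free (4, 3, 2) (insufficient R0)
  T4 cannot run: need (7, 1, 1) vs free (4, 3, 2) (insufficient R2)
Never able to finish: T9, T1, T2 and T4.
(3) Exactly 0 of the possible complete orderings are safe sequences.


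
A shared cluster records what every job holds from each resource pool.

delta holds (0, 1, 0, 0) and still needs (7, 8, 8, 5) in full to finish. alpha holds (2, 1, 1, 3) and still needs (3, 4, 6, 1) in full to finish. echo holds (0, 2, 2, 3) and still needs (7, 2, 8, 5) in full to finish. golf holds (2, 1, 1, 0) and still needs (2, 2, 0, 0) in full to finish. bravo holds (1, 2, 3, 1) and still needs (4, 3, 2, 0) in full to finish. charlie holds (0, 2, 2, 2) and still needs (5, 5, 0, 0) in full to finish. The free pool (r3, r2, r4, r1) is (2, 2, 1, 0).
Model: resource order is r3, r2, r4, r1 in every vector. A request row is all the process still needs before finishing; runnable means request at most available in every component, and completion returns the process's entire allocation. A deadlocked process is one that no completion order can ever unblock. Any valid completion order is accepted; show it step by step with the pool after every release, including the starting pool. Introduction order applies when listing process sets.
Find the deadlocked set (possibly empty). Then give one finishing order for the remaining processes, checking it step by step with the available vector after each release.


The deadlocked set is empty.
Key observation: golf leads a chain of completions in which each release enables another process.
One completion order for the rest: golf, bravo, charlie, alpha, echo, delta. Check, step by step:
  pool = (2, 2, 1, 0)
  golf: need (2, 2, 0, 0) fits (2, 2, 1, 0); releases (2, 1, 1, 0), pool now (4, 3, 2, 0)
  bravo: need (4, 3, 2, 0) fits (4, 3, 2, 0); releases (1, 2, 3, 1), pool now (5, 5, 5, 1)
  charlie: need (5, 5, 0, 0) fits (5, 5, 5, 1); releases (0, 2, 2, 2), pool now (5, 7, 7, 3)
  alpha: need (3, 4, 6, 1) fits (5, 7, 7, 3); releases (2, 1, 1, 3), pool now (7, 8, 8, 6)
  echo: need (7, 2, 8, 5) fits (7, 8, 8, 6); releases (0, 2, 2, 3), pool now (7, 10, 10, 9)
  delta: need (7, 8, 8, 5) fits (7, 10, 10, 9); releases (0, 1, 0, 0), pool now (7, 11, 10, 9)


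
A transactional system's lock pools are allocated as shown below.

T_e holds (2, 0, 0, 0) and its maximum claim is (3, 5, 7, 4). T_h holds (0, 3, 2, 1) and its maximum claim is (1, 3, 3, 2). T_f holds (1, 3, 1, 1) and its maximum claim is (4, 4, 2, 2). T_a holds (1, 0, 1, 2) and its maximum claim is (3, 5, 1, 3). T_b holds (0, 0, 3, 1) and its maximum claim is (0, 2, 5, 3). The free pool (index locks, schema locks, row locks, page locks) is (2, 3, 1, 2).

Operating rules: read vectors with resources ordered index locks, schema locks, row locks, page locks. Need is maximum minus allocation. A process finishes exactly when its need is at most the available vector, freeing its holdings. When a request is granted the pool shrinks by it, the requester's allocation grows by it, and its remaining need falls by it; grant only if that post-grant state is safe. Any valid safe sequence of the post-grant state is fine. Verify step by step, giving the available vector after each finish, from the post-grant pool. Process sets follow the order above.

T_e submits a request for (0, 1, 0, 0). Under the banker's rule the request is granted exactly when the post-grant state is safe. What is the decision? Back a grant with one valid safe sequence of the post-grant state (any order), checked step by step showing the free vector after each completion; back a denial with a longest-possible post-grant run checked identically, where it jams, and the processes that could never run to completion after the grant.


GRANT — the state after the grant stays safe, e.g. via T_h, T_b, T_a, T_e, T_f.
Key observation: even at the reduced pool (2, 2, 1, 2), T_h fits immediately, so safety survives the grant.
Check on the post-grant state, step by step:
  pool = (2, 2, 1, 2)
  run T_h (needs (1, 0, 1, 1), free (2, 2, 1, 2)); after release of (0, 3, 2, 1) the pool is (2, 5, 3, 3)
  run T_b (needs (0, 2, 2, 2), free (2, 5, 3, 3)); after release of (0, 0, 3, 1) the pool is (2, 5, 6, 4)
  run T_a (needs (2, 5, 0, 1), free (2, 5, 6, 4)); after release of (1, 0, 1, 2) the pool is (3, 5, 7, 6)
  run T_e (needs (1, 4, 7, 4), free (3, 5, 7, 6)); after release of (2, 1, 0, 0) the pool is (5, 6, 7, 6)
  run T_f (needs (3, 1, 1, 1), free (5, 6, 7, 6)); after release of (1, 3, 1, 1) the pool is (6, 9, 8, 7)


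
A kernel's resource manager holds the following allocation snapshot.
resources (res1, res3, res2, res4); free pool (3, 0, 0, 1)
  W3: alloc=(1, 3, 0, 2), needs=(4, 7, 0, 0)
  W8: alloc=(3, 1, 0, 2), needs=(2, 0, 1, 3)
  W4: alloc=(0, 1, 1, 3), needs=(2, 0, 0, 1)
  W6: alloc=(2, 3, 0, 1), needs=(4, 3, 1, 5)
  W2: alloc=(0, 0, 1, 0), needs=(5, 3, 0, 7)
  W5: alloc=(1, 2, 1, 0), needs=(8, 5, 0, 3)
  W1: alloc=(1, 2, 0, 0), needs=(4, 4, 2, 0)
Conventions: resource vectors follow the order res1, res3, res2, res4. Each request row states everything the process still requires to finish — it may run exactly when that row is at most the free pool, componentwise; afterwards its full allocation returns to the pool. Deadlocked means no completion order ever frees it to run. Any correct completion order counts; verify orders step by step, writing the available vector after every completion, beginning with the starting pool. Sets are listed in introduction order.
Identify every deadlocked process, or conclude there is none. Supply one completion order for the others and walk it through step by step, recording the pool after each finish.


Deadlocked set: W3, W6, W2, W5 and W1.
Key observation: res3 is the bottleneck — with W4, W8 done the pool holds (6, 2, 1, 6), short of every remaining need.
The rest can finish in the order W4, W8. Check, step by step:
  pool = (3, 0, 0, 1)
  W4 needs (2, 0, 0, 1) <= (3, 0, 0, 1) -> finishes; pool += (0, 1, 1, 3) = (3, 1, 1, 4)
  W8 needs (2, 0, 1, 3) <= (3, 1, 1, 4) -> finishes; pool += (3, 1, 0, 2) = (6, 2, 1, 6)
The stuck group stays short no matter what:
  W3 cannot run: need (4, 7, 0, 0) vs free (6, 2, 1, 6) (insufficient res3)
  W6 cannot run: need (4, 3, 1, 5) vs free (6, 2, 1, 6) (insufficient res3)
  W2 cannot run: need (5, 3, 0, 7) vs free (6, 2, 1, 6) (insufficient res3 and res4)
  W5 cannot run: need (8, 5, 0, 3) vs free (6, 2, 1, 6) (insufficient res1 and res3)
  W1 cannot run: need (4, 4, 2, 0) vs free (6, 2, 1, 6) (insufficient res3 and res2)


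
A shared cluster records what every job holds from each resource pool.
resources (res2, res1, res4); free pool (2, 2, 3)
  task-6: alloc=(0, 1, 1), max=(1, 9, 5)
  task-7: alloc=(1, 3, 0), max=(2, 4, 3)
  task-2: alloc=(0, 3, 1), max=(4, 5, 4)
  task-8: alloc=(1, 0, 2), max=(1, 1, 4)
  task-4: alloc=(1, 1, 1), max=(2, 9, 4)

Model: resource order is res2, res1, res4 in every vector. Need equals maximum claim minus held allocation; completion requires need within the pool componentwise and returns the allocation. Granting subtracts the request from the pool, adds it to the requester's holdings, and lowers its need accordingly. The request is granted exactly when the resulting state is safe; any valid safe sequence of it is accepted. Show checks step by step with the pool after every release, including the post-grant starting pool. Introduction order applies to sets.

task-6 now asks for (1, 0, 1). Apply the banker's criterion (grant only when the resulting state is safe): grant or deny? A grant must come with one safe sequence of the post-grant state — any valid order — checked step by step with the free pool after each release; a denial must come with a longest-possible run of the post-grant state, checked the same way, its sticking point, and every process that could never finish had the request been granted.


DENY — the pretend-granted state is unsafe.
Key observation: after task-8, task-7 the pool peaks at (3, 5, 4), and each blocked process is short somewhere: task-6 on res1; task-2 on res2; task-4 on res1.
After a pretend grant, a maximal execution: task-8, task-7 — then nothing else fits. Verifying each step:
  pool = (1, 2, 2)
  task-8 needs (0, 1, 2) <= (1, 2, 2) -> finishes; pool += (1, 0, 2) = (2, 2, 4)
  task-7 needs (1, 1, 3) <= (2, 2, 4) -> finishes; pool += (1, 3, 0) = (3, 5, 4)
  task-6 still needs (0, 8, 3) but only (3, 5, 4) is free — short on res1
  task-2 still needs (4, 2, 3) but only (3, 5, 4) is free — short on res2
  task-4 still needs (1, 8, 3) but only (3, 5, 4) is free — short on res1
Had the request been granted, task-6, task-2 and task-4 could never finish.


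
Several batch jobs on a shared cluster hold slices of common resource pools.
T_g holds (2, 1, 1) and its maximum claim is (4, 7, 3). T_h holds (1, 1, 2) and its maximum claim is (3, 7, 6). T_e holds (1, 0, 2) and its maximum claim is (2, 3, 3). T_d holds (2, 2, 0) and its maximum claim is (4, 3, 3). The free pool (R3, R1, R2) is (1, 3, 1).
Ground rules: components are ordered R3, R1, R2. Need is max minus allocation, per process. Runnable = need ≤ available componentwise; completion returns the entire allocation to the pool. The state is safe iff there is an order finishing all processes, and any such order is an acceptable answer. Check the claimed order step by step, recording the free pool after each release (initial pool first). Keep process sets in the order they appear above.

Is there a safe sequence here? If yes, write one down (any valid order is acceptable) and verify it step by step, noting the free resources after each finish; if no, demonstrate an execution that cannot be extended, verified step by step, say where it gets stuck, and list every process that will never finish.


UNSAFE — no complete ordering exists.
Key observation: after T_e, T_d complete, (4, 5, 3) is the best the pool ever gets, yet each leftover process wants more R1.
A maximal execution: T_e, T_d — then nothing else fits. Verifying each step:
  pool = (1, 3, 1)
  T_e: need (1, 3, 1) fits (1, 3, 1); releases (1, 0, 2), pool now (2, 3, 3)
  T_d: need (2, 1, 3) fits (2, 3, 3); releases (2, 2, 0), pool now (4, 5, 3)
  blocked: T_g wants (2, 6, 2), pool (4, 5, 3) — not enough R1
  blocked: T_h wants (2, 6, 4), pool (4, 5, 3) — not enough R1 and R2
Never able to finish: T_g and T_h.
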